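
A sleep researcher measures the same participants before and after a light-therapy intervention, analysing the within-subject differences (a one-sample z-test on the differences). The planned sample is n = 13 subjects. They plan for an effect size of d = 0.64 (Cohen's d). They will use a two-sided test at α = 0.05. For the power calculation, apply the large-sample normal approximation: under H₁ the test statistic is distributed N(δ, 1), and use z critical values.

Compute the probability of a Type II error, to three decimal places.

Noncentrality parameter: δ = d·√n = 0.64 × √13 = 2.3076
Two-sided α = 0.05 → critical value z_{0.025} = 1.960.
Power = Φ(δ − 1.960) + Φ(−δ − 1.960) = Φ(0.348) + Φ(-4.268) = 0.6359 + 0.0000 = 0.6359.
Type II error: β = 1 − power = 1 − 0.6359 = 0.3641.

β ≈ 0.364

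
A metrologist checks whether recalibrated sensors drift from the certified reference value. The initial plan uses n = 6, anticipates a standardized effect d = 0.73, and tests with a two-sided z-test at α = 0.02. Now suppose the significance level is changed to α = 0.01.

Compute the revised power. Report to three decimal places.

Power ≈ 0.215

δ = d·√n = 0.73 × √6 = 1.7881 (unchanged). New critical value: z_{0.005} = 2.576.
Revised power = Φ(δ − 2.576) + Φ(−δ − 2.576) = Φ(-0.788) + Φ(-4.364) = 0.2154 + 0.0000 = 0.2154.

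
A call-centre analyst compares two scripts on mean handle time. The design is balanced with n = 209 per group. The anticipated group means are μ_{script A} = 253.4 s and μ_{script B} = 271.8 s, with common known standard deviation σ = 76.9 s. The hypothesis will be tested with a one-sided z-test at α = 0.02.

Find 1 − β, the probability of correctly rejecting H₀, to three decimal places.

Power ≈ 0.653

Standardized effect: d = |μ_{script A} − μ_{script B}| / σ = |253.4 − 271.8| / 76.9 = 0.2393
Noncentrality parameter: δ = d·√(n/2) = 0.2393 × √(209/2) = 2.4460
One-sided α = 0.02 → critical value z_{0.02} = 2.054.
Power = Φ(δ − 2.054) = Φ(0.392) = 0.6525.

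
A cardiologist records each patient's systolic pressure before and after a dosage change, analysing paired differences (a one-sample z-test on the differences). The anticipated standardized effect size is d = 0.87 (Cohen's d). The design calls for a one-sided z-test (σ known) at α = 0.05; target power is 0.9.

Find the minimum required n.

Set Φ(δ − 1.645) = 0.9; then δ − 1.645 = Φ⁻¹(0.9) = 1.282, giving δ = 2.926.
δ = d·√n ⇒ n = (δ/d)² = (2.926 / 0.87)² = 11.31.
Round up to the next whole unit.

n = 12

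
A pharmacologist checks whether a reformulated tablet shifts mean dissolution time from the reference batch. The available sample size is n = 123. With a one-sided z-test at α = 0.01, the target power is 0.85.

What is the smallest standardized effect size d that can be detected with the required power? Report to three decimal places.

d ≈ 0.303

Required noncentrality: δ = z_{0.01} + z_{0.15} = 2.326 + 1.036 = 3.363.
δ = d·√n ⇒ d = δ/√n = 3.363/√123 = 0.3032.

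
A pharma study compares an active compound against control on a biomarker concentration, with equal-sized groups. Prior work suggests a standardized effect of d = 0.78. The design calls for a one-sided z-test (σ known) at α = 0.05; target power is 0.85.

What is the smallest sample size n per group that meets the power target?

n = 24 per group

Set Φ(δ − 1.645) = 0.85; then δ − 1.645 = Φ⁻¹(0.85) = 1.036, giving δ = 2.681.
δ = d·√(n/2) ⇒ n = 2(δ/d)² = 2 × (2.681 / 0.78)² = 23.63.
Rounding up, n = 24 per group.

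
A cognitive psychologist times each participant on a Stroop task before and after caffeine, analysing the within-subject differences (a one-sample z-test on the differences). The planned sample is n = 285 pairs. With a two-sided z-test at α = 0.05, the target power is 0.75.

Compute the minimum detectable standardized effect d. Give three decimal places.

Need Φ(δ − 1.960) = 0.75, so δ = 1.960 + 0.674 = 2.634.
(The second rejection-region term Φ(−δ − z_{α/2}) is negligible and dropped.)
δ = d·√n ⇒ d = δ/√n = 2.634/√285 = 0.1561.

d ≈ 0.156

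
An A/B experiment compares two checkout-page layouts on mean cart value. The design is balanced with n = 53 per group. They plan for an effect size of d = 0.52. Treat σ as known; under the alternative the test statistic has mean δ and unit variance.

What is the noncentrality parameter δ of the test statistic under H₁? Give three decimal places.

The noncentrality parameter scales effect size by the design's sample-size factor: δ = d·√(n/2) = 0.52 × √(53/2) = 2.6769

δ ≈ 2.677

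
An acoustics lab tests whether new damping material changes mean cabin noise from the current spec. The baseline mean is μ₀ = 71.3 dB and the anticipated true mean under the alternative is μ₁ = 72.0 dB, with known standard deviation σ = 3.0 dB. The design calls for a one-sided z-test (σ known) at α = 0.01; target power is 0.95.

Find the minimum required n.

Standardized effect: d = |μ₁ − μ₀| / σ = |72.0 − 71.3| / 3.0 = 0.2333
Set Φ(δ − 2.326) = 0.95; then δ − 2.326 = Φ⁻¹(0.95) = 1.645, giving δ = 3.971.
δ = d·√n ⇒ n = (δ/d)² = (3.971 / 0.2333)² = 289.66.
Round up to the next whole unit.

n = 290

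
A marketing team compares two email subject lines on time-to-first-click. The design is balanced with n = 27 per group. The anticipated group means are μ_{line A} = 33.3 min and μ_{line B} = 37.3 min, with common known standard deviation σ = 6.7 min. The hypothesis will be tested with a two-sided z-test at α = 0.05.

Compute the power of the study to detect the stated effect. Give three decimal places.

Standardized effect: d = |μ_{line A} − μ_{line B}| / σ = |33.3 − 37.3| / 6.7 = 0.5970
Noncentrality parameter: δ = d·√(n/2) = 0.5970 × √(27/2) = 2.1936
Critical value for a two-sided test at α = 0.05: z_{α/2} = 1.960.
Power = Φ(δ − 1.960) + Φ(−δ − 1.960) = Φ(0.234) + Φ(-4.154) = 0.5924 + 0.0000 = 0.5924.

Power ≈ 0.592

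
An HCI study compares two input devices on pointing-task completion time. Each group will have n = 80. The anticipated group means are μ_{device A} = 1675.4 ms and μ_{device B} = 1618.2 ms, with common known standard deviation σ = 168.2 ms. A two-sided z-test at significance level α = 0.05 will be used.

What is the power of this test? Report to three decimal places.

Power ≈ 0.576

Standardized effect: d = |μ_{device A} − μ_{device B}| / σ = |1675.4 − 1618.2| / 168.2 = 0.3401
Noncentrality parameter: δ = d·√(n/2) = 0.3401 × √(80/2) = 2.1508
Critical value for a two-sided test at α = 0.05: z_{α/2} = 1.960.
Power = Φ(δ − 1.960) + Φ(−δ − 1.960) = Φ(0.191) + Φ(-4.111) = 0.5757 + 0.0000 = 0.5757.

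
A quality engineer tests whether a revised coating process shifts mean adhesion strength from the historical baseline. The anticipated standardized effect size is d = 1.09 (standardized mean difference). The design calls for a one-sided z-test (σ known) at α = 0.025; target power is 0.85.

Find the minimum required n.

n = 8

Set Φ(δ − 1.960) = 0.85; then δ − 1.960 = Φ⁻¹(0.85) = 1.036, giving δ = 2.996.
δ = d·√n ⇒ n = (δ/d)² = (2.996 / 1.09)² = 7.56.
Round up to the next whole unit.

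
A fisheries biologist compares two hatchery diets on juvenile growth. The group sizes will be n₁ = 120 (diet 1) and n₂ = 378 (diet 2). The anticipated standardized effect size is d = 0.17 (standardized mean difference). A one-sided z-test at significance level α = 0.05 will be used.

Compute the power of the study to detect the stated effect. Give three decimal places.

Noncentrality parameter: δ = d / √(1/n₁ + 1/n₂) = 0.17 / √(1/120 + 1/378) = 1.6224
Critical value for a one-sided test at α = 0.05: z_α = 1.645.
Power = P(Z > 1.645 − δ) = Φ(-0.022) = 0.4911.

Power ≈ 0.491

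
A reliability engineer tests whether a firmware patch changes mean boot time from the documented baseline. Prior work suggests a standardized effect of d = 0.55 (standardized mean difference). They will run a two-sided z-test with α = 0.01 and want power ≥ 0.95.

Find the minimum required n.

n = 59

Set Φ(δ − 2.576) = 0.95; then δ − 2.576 = Φ⁻¹(0.95) = 1.645, giving δ = 4.221.
(For δ > 0 the lower-tail rejection region contributes negligibly to power, so the one-term inversion is standard.)
δ = d·√n ⇒ n = (δ/d)² = (4.221 / 0.55)² = 58.89.
Rounding up, n = 59.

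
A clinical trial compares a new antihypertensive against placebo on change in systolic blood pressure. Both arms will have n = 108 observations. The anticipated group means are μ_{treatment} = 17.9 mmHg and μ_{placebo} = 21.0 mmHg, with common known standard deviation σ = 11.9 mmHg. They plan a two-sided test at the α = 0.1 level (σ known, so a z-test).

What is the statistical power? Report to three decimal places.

Power ≈ 0.606

Standardized effect: d = |μ_{treatment} − μ_{placebo}| / σ = |17.9 − 21.0| / 11.9 = 0.2605
Noncentrality parameter: δ = d·√(n/2) = 0.2605 × √(108/2) = 1.9143
Two-sided α = 0.1 → critical value z_{0.05} = 1.645.
Power = Φ(δ − 1.645) + Φ(−δ − 1.645) = Φ(0.269) + Φ(-3.559) = 0.6062 + 0.0002 = 0.6064.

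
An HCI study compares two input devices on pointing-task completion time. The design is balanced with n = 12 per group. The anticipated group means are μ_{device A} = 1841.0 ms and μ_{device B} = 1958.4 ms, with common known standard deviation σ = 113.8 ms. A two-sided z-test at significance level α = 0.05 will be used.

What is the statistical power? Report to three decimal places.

Power ≈ 0.715

Standardized effect: d = |μ_{device A} − μ_{device B}| / σ = |1841.0 − 1958.4| / 113.8 = 1.0316
Noncentrality parameter: δ = d·√(n/2) = 1.0316 × √(12/2) = 2.5270
Two-sided α = 0.05 → critical value z_{0.025} = 1.960.
Power = Φ(δ − 1.960) + Φ(−δ − 1.960) = Φ(0.567) + Φ(-4.487) = 0.7146 + 0.0000 = 0.7147.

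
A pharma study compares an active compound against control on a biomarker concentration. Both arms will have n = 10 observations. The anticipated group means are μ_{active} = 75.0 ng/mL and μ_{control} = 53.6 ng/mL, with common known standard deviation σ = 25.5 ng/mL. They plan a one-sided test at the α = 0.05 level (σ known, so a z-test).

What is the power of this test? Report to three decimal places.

Power ≈ 0.592

Standardized effect: d = |μ_{active} − μ_{control}| / σ = |75.0 − 53.6| / 25.5 = 0.8392
Noncentrality parameter: δ = d·√(n/2) = 0.8392 × √(10/2) = 1.8765
Critical value for a one-sided test at α = 0.05: z_α = 1.645.
Power = P(Z > 1.645 − δ) = Φ(0.232) = 0.5916.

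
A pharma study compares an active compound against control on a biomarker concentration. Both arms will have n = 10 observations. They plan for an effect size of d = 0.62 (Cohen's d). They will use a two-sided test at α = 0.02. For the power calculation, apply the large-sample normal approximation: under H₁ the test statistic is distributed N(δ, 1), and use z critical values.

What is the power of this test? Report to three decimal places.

Power ≈ 0.174

Noncentrality parameter: δ = d·√(n/2) = 0.62 × √(10/2) = 1.3864
Two-sided α = 0.02 → critical value z_{0.01} = 2.326.
Power = Φ(δ − 2.326) + Φ(−δ − 2.326) = Φ(-0.940) + Φ(-3.713) = 0.1736 + 0.0001 = 0.1737.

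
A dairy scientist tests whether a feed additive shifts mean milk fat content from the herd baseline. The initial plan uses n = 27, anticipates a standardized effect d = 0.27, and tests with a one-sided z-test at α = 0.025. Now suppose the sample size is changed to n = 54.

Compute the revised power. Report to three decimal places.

Power ≈ 0.510

With n = 54: δ = d·√n = 0.27 × √54 = 1.9841. Critical value z_{0.025} = 1.960.
Revised power = Φ(δ − 1.960) = Φ(0.024) = 0.5096.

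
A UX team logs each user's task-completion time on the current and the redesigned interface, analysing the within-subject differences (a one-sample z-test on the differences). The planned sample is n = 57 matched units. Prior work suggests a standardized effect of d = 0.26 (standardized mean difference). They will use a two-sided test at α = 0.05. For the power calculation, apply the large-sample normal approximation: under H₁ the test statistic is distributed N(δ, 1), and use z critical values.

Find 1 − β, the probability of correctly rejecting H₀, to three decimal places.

Power ≈ 0.501

Noncentrality parameter: λ = d·√n = 0.26 × √57 = 1.9630
Critical value for a two-sided test at α = 0.05: z_{α/2} = 1.960.
Power = Φ(λ − 1.960) + Φ(−λ − 1.960) = Φ(0.003) + Φ(-3.923) = 0.5012 + 0.0000 = 0.5012.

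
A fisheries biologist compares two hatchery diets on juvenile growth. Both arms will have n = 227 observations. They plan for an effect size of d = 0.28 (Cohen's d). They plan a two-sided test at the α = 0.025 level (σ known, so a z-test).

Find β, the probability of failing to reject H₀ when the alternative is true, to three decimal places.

β ≈ 0.229

Noncentrality parameter: δ = d·√(n/2) = 0.28 × √(227/2) = 2.9830
Critical value for a two-sided test at α = 0.025: z_{α/2} = 2.241.
Power = Φ(δ − 2.241) + Φ(−δ − 2.241) = Φ(0.742) + Φ(-5.224) = 0.7708 + 0.0000 = 0.7708.
Type II error: β = 1 − power = 1 − 0.7708 = 0.2292.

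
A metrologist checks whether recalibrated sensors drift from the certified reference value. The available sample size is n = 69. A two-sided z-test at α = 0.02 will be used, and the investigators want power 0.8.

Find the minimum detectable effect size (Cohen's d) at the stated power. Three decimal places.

d ≈ 0.381

Need Φ(δ − 2.326) = 0.8, so δ = 2.326 + 0.842 = 3.168.
(Lower-tail contribution to power is negligible for δ > 0.)
δ = d·√n ⇒ d = δ/√n = 3.168/√69 = 0.3814.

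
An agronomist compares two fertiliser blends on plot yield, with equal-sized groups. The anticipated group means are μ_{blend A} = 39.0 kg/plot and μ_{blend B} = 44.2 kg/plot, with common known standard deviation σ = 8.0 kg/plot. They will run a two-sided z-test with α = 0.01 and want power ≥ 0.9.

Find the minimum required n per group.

n = 71 per group

Standardized effect: d = |μ_{blend A} − μ_{blend B}| / σ = |39.0 − 44.2| / 8.0 = 0.6500
For power 0.9 need Φ(δ − z_{0.005}) = 0.9, so δ = z_{0.005} + z_{0.10} = 2.576 + 1.282 = 3.857.
(The Φ(−δ − z_{α/2}) term is vanishingly small for δ > 0 and is dropped in the standard sample-size formula.)
δ = d·√(n/2) ⇒ n = 2(δ/d)² = 2 × (3.857 / 0.6500)² = 70.43.
Round up to the next whole unit.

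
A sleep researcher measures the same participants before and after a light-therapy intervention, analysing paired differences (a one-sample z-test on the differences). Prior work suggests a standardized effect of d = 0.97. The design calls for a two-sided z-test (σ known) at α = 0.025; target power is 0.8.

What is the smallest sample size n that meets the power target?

n = 11

Set Φ(δ − 2.241) = 0.8; then δ − 2.241 = Φ⁻¹(0.8) = 0.842, giving δ = 3.083.
(The Φ(−δ − z_{α/2}) term is vanishingly small for δ > 0 and is dropped in the standard sample-size formula.)
δ = d·√n ⇒ n = (δ/d)² = (3.083 / 0.97)² = 10.10.
Round up to the next whole unit.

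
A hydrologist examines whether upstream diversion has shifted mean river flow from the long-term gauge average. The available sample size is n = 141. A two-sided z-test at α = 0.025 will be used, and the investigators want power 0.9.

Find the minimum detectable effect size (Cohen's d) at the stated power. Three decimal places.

Need Φ(δ − 2.241) = 0.9, so δ = 2.241 + 1.282 = 3.523.
(Lower-tail contribution to power is negligible for δ > 0.)
δ = d·√n ⇒ d = δ/√n = 3.523/√141 = 0.2967.

d ≈ 0.297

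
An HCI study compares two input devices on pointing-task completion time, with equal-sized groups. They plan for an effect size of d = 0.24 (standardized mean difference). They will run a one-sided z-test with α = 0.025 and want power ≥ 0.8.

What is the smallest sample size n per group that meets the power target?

For power 0.8 need Φ(δ − z_{0.025}) = 0.8, so δ = z_{0.025} + z_{0.20} = 1.960 + 0.842 = 2.802.
δ = d·√(n/2) ⇒ n = 2(δ/d)² = 2 × (2.802 / 0.24)² = 272.53.
Round up to the next whole unit.

n = 273 per group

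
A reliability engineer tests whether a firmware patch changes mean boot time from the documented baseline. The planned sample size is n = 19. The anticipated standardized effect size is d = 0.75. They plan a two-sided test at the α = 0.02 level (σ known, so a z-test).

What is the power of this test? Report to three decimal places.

Power ≈ 0.827

Noncentrality parameter: δ = d·√n = 0.75 × √19 = 3.2692
Two-sided α = 0.02 → critical value z_{0.01} = 2.326.
Power = Φ(δ − 2.326) + Φ(−δ − 2.326) = Φ(0.943) + Φ(-5.596) = 0.8271 + 0.0000 = 0.8271.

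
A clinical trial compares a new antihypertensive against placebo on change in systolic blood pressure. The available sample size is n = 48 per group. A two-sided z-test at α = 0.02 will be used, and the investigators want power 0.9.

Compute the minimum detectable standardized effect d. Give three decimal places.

Need Φ(δ − 2.326) = 0.9, so δ = 2.326 + 1.282 = 3.608.
(The second rejection-region term Φ(−δ − z_{α/2}) is negligible and dropped.)
δ = d·√(n/2) ⇒ d = δ/√(n/2) = 3.608/√(48/2) = 0.7365.

d ≈ 0.736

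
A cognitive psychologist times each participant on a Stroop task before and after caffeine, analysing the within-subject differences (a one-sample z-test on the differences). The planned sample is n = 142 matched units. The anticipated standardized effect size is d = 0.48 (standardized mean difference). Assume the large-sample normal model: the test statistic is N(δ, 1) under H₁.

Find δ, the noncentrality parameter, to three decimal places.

δ = d·√n = 0.48 × √142 = 5.7199

δ ≈ 5.720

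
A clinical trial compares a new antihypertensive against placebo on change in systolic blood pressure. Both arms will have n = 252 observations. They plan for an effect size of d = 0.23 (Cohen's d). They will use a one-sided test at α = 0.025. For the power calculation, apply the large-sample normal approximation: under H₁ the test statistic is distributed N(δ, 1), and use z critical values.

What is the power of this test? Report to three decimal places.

Power ≈ 0.733

Noncentrality parameter: δ = d·√(n/2) = 0.23 × √(252/2) = 2.5817
One-sided α = 0.025 → critical value z_{0.025} = 1.960.
Power = P(Z > 1.960 − δ) = Φ(0.622) = 0.7330.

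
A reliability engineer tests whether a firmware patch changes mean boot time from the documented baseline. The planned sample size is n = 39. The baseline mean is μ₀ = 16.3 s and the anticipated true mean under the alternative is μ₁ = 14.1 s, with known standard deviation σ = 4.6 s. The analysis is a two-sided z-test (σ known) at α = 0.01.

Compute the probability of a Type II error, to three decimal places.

β ≈ 0.341

Standardized effect: d = |μ₁ − μ₀| / σ = |14.1 − 16.3| / 4.6 = 0.4783
Noncentrality parameter: δ = d·√n = 0.4783 × √39 = 2.9867
Two-sided α = 0.01 → critical value z_{0.005} = 2.576.
Power = Φ(δ − 2.576) + Φ(−δ − 2.576) = Φ(0.411) + Φ(-5.563) = 0.6594 + 0.0000 = 0.6594.
Type II error: β = 1 − power = 1 − 0.6594 = 0.3406.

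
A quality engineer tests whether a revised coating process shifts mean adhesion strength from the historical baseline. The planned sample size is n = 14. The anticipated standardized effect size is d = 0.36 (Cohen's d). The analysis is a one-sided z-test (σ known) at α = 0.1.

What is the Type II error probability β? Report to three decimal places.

Noncentrality parameter: δ = d·√n = 0.36 × √14 = 1.3470
One-sided α = 0.1 → critical value z_{0.1} = 1.282.
Power = P(Z > 1.282 − δ) = Φ(0.065) = 0.5261.
Type II error: β = 1 − power = 1 − 0.5261 = 0.4739.

β ≈ 0.474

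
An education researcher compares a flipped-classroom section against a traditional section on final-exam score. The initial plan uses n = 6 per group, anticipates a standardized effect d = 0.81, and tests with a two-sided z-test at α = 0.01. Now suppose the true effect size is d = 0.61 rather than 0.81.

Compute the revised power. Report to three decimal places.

With d = 0.61: δ = d·√(n/2) = 0.61 × √(6/2) = 1.0566. Critical value z_{0.005} = 2.576.
Revised power = Φ(δ − 2.576) + Φ(−δ − 2.576) = Φ(-1.519) + Φ(-3.632) = 0.0643 + 0.0001 = 0.0645.

Power ≈ 0.064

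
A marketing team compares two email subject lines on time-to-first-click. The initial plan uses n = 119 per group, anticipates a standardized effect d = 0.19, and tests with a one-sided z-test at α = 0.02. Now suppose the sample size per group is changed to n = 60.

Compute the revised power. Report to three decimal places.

With n = 60 per group: δ = d·√(n/2) = 0.19 × √(60/2) = 1.0407. Critical value z_{0.02} = 2.054.
Revised power = P(Z > 2.054 − δ) = Φ(-1.013) = 0.1555.

Power ≈ 0.156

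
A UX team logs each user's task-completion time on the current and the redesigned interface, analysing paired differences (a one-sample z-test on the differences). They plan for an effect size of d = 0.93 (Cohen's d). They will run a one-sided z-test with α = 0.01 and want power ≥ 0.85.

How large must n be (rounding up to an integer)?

n = 14

Set Φ(δ − 2.326) = 0.85; then δ − 2.326 = Φ⁻¹(0.85) = 1.036, giving δ = 3.363.
δ = d·√n ⇒ n = (δ/d)² = (3.363 / 0.93)² = 13.07.
Round up to the next whole unit.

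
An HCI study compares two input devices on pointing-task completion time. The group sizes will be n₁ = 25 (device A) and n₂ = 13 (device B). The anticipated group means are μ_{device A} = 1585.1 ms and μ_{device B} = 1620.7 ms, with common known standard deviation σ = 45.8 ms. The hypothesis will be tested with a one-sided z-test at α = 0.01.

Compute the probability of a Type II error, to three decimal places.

Standardized effect: d = |μ_{device A} − μ_{device B}| / σ = |1585.1 − 1620.7| / 45.8 = 0.7773
Noncentrality parameter: δ = d / √(1/n₁ + 1/n₂) = 0.7773 / √(1/25 + 1/13) = 2.2732
One-sided α = 0.01 → critical value z_{0.01} = 2.326.
Power = Φ(δ − 2.326) = Φ(-0.053) = 0.4788.
Type II error: β = 1 − power = 1 − 0.4788 = 0.5212.

β ≈ 0.521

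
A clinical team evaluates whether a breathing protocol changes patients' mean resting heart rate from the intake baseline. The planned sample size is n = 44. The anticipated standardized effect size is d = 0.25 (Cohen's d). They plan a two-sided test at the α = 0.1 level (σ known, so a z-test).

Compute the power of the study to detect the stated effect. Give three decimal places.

Noncentrality parameter: δ = d·√n = 0.25 × √44 = 1.6583
Critical value for a two-sided test at α = 0.1: z_{α/2} = 1.645.
Power = Φ(δ − 1.645) + Φ(−δ − 1.645) = Φ(0.013) + Φ(-3.303) = 0.5054 + 0.0005 = 0.5058.

Power ≈ 0.506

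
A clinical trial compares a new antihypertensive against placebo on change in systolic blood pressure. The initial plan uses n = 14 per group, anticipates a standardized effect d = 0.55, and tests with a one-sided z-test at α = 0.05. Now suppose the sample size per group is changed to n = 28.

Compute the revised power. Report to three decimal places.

With n = 28 per group: δ = d·√(n/2) = 0.55 × √(28/2) = 2.0579. Critical value z_{0.05} = 1.645.
Revised power = Φ(δ − 1.645) = Φ(0.413) = 0.6602.

Power ≈ 0.660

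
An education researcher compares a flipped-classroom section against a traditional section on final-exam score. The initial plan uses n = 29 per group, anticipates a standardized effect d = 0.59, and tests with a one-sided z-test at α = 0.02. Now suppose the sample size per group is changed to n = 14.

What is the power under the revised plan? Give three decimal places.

Power ≈ 0.311

With n = 14 per group: δ = d·√(n/2) = 0.59 × √(14/2) = 1.5610. Critical value z_{0.02} = 2.054.
Revised power = P(Z > 2.054 − δ) = Φ(-0.493) = 0.3111.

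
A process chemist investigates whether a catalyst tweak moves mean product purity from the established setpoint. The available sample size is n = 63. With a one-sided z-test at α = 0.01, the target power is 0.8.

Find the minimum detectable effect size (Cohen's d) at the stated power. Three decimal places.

Need Φ(δ − 2.326) = 0.8, so δ = 2.326 + 0.842 = 3.168.
δ = d·√n ⇒ d = δ/√n = 3.168/√63 = 0.3991.

d ≈ 0.399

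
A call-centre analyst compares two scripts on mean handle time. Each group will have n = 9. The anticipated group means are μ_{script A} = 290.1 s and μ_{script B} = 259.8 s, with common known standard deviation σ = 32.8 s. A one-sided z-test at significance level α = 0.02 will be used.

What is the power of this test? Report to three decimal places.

Power ≈ 0.463

Standardized effect: d = |μ_{script A} − μ_{script B}| / σ = |290.1 − 259.8| / 32.8 = 0.9238
Noncentrality parameter: δ = d·√(n/2) = 0.9238 × √(9/2) = 1.9596
Critical value for a one-sided test at α = 0.02: z_α = 2.054.
Power = P(Z > 2.054 − δ) = Φ(-0.094) = 0.4625.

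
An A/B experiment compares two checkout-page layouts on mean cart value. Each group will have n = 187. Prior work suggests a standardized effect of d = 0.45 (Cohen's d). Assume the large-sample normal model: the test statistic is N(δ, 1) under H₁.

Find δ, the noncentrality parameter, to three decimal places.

The noncentrality parameter scales effect size by the design's sample-size factor: δ = d·√(n/2) = 0.45 × √(187/2) = 4.3513

δ ≈ 4.351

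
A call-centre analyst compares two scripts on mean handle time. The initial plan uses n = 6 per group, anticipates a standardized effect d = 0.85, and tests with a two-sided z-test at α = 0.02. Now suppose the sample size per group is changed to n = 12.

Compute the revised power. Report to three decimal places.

Power ≈ 0.404

With n = 12 per group: δ = d·√(n/2) = 0.85 × √(12/2) = 2.0821. Critical value z_{0.01} = 2.326.
Revised power = Φ(δ − 2.326) + Φ(−δ − 2.326) = Φ(-0.244) + Φ(-4.408) = 0.4035 + 0.0000 = 0.4035.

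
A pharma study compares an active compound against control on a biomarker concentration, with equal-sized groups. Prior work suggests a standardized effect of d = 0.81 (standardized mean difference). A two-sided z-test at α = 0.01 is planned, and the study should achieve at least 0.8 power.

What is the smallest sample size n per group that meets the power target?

Set Φ(δ − 2.576) = 0.8; then δ − 2.576 = Φ⁻¹(0.8) = 0.842, giving δ = 3.417.
(For δ > 0 the lower-tail rejection region contributes negligibly to power, so the one-term inversion is standard.)
δ = d·√(n/2) ⇒ n = 2(δ/d)² = 2 × (3.417 / 0.81)² = 35.60.
Round up to the next whole unit.

n = 36 per group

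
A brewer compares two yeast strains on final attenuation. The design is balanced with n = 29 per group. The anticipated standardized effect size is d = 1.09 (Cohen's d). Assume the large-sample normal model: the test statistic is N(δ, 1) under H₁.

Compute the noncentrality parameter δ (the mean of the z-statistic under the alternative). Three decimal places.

δ = d·√(n/2) = 1.09 × √(29/2) = 4.1506

δ ≈ 4.151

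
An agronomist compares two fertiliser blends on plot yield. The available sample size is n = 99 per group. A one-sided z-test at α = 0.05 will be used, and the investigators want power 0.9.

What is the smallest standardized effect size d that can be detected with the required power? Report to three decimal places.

d ≈ 0.416

Required noncentrality: δ = z_{0.05} + z_{0.10} = 1.645 + 1.282 = 2.926.
δ = d·√(n/2) ⇒ d = δ/√(n/2) = 2.926/√(99/2) = 0.4159.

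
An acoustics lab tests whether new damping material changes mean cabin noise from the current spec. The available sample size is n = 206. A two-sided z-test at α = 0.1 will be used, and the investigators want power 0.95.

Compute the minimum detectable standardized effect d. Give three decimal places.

d ≈ 0.229

Required noncentrality: δ = z_{0.05} + z_{0.05} = 1.645 + 1.645 = 3.290.
(The second rejection-region term Φ(−δ − z_{α/2}) is negligible and dropped.)
δ = d·√n ⇒ d = δ/√n = 3.290/√206 = 0.2292.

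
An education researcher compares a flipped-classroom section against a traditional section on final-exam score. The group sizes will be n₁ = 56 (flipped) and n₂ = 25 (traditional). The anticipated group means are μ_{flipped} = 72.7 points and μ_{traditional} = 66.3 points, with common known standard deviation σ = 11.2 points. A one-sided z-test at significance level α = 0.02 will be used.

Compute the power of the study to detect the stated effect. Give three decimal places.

Standardized effect: d = |μ_{flipped} − μ_{traditional}| / σ = |72.7 − 66.3| / 11.2 = 0.5714
Noncentrality parameter: δ = d / √(1/n₁ + 1/n₂) = 0.5714 / √(1/56 + 1/25) = 2.3757
Critical value for a one-sided test at α = 0.02: z_α = 2.054.
Power = P(Z > 2.054 − δ) = Φ(0.322) = 0.6262.

Power ≈ 0.626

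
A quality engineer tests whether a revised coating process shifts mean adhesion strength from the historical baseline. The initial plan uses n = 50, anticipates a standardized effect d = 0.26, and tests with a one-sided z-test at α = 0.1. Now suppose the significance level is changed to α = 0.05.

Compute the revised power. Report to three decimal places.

Power ≈ 0.577

δ = d·√n = 0.26 × √50 = 1.8385 (unchanged). New critical value: z_{0.05} = 1.645.
Revised power = P(Z > 1.645 − δ) = Φ(0.194) = 0.5768.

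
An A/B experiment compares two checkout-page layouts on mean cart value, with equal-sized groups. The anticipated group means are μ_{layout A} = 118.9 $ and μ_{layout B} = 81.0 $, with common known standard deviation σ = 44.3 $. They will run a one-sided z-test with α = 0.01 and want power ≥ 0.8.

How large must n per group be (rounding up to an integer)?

n = 28 per group

Standardized effect: d = |μ_{layout A} − μ_{layout B}| / σ = |118.9 − 81.0| / 44.3 = 0.8555
For power 0.8 need Φ(δ − z_{0.01}) = 0.8, so δ = z_{0.01} + z_{0.20} = 2.326 + 0.842 = 3.168.
δ = d·√(n/2) ⇒ n = 2(δ/d)² = 2 × (3.168 / 0.8555)² = 27.42.
Rounding up, n = 28 per group.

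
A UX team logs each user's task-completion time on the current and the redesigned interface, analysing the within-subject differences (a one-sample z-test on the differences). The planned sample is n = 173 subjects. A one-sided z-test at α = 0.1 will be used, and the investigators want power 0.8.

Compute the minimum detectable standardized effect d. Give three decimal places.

Required noncentrality: δ = z_{0.1} + z_{0.20} = 1.282 + 0.842 = 2.123.
δ = d·√n ⇒ d = δ/√n = 2.123/√173 = 0.1614.

d ≈ 0.161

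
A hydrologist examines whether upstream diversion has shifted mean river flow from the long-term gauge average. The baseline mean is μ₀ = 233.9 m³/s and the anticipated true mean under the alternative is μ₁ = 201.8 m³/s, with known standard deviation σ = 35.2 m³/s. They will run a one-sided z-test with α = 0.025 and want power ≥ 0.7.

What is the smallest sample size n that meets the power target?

n = 8

Standardized effect: d = |μ₁ − μ₀| / σ = |201.8 − 233.9| / 35.2 = 0.9119
Set Φ(δ − 1.960) = 0.7; then δ − 1.960 = Φ⁻¹(0.7) = 0.524, giving δ = 2.484.
δ = d·√n ⇒ n = (δ/d)² = (2.484 / 0.9119)² = 7.42.
Round up to the next whole unit.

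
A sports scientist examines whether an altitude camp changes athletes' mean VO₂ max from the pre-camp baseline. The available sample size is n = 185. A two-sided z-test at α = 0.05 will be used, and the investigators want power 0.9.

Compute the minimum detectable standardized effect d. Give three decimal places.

d ≈ 0.238

Required noncentrality: δ = z_{0.025} + z_{0.10} = 1.960 + 1.282 = 3.242.
(The second rejection-region term Φ(−δ − z_{α/2}) is negligible and dropped.)
δ = d·√n ⇒ d = δ/√n = 3.242/√185 = 0.2383.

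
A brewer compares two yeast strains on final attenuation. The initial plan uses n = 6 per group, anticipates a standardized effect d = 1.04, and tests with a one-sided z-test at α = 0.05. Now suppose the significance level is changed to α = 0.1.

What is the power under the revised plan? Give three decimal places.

δ = d·√(n/2) = 1.04 × √(6/2) = 1.8013 (unchanged). New critical value: z_{0.1} = 1.282.
Revised power = Φ(δ − 1.282) = Φ(0.520) = 0.6984.

Power ≈ 0.698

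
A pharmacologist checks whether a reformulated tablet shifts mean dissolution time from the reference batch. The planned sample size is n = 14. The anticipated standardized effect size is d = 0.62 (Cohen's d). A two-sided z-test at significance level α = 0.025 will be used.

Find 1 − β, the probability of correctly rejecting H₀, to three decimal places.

Power ≈ 0.531

Noncentrality parameter: δ = d·√n = 0.62 × √14 = 2.3198
Two-sided α = 0.025 → critical value z_{0.0125} = 2.241.
Power = Φ(δ − 2.241) + Φ(−δ − 2.241) = Φ(0.078) + Φ(-4.561) = 0.5313 + 0.0000 = 0.5313.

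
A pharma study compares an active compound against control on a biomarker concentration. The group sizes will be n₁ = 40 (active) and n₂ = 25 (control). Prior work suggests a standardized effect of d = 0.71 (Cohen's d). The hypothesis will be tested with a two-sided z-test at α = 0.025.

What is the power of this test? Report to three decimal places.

Noncentrality parameter: λ = d / √(1/n₁ + 1/n₂) = 0.71 / √(1/40 + 1/25) = 2.7848
Two-sided α = 0.025 → critical value z_{0.0125} = 2.241.
Power = Φ(λ − 2.241) + Φ(−λ − 2.241) = Φ(0.543) + Φ(-5.026) = 0.7066 + 0.0000 = 0.7066.

Power ≈ 0.707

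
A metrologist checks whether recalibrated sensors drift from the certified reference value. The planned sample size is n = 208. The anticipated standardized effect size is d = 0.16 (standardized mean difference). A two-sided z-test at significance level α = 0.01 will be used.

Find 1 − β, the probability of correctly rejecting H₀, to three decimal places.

Noncentrality parameter: δ = d·√n = 0.16 × √208 = 2.3076
Critical value for a two-sided test at α = 0.01: z_{α/2} = 2.576.
Power = Φ(δ − 2.576) + Φ(−δ − 2.576) = Φ(-0.268) + Φ(-4.883) = 0.3942 + 0.0000 = 0.3942.

Power ≈ 0.394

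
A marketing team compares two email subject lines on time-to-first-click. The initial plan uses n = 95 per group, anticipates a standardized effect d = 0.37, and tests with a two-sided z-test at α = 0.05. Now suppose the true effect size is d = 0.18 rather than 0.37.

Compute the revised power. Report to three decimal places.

Power ≈ 0.237

With d = 0.18: δ = d·√(n/2) = 0.18 × √(95/2) = 1.2406. Critical value z_{0.025} = 1.960.
Revised power = Φ(δ − 1.960) + Φ(−δ − 1.960) = Φ(-0.719) + Φ(-3.201) = 0.2359 + 0.0007 = 0.2366.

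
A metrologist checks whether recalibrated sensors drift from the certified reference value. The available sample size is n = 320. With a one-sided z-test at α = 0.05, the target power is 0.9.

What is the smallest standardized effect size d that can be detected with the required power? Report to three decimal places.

d ≈ 0.164

Required noncentrality: δ = z_{0.05} + z_{0.10} = 1.645 + 1.282 = 2.926.
δ = d·√n ⇒ d = δ/√n = 2.926/√320 = 0.1636.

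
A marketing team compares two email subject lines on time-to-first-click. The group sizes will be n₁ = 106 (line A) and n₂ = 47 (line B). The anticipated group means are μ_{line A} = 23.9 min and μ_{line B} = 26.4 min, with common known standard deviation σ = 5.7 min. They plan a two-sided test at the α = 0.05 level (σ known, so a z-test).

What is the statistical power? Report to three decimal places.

Power ≈ 0.706

Standardized effect: d = |μ_{line A} − μ_{line B}| / σ = |23.9 − 26.4| / 5.7 = 0.4386
Noncentrality parameter: δ = d / √(1/n₁ + 1/n₂) = 0.4386 / √(1/106 + 1/47) = 2.5028
Critical value for a two-sided test at α = 0.05: z_{α/2} = 1.960.
Power = Φ(δ − 1.960) + Φ(−δ − 1.960) = Φ(0.543) + Φ(-4.463) = 0.7064 + 0.0000 = 0.7064.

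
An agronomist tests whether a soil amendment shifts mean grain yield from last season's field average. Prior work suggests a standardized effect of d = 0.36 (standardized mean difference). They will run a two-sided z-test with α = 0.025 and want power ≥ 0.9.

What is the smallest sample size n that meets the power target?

n = 96

Set Φ(δ − 2.241) = 0.9; then δ − 2.241 = Φ⁻¹(0.9) = 1.282, giving δ = 3.523.
(The Φ(−δ − z_{α/2}) term is vanishingly small for δ > 0 and is dropped in the standard sample-size formula.)
δ = d·√n ⇒ n = (δ/d)² = (3.523 / 0.36)² = 95.77.
Round up to the next whole unit.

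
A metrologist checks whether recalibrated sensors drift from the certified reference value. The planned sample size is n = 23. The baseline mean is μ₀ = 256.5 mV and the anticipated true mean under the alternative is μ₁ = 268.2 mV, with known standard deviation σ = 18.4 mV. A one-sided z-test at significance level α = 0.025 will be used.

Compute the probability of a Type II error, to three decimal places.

Standardized effect: d = |μ₁ − μ₀| / σ = |268.2 − 256.5| / 18.4 = 0.6359
Noncentrality parameter: δ = d·√n = 0.6359 × √23 = 3.0495
Critical value for a one-sided test at α = 0.025: z_α = 1.960.
Power = Φ(δ − 1.960) = Φ(1.090) = 0.8620.
Type II error: β = 1 − power = 1 − 0.8620 = 0.1380.

β ≈ 0.138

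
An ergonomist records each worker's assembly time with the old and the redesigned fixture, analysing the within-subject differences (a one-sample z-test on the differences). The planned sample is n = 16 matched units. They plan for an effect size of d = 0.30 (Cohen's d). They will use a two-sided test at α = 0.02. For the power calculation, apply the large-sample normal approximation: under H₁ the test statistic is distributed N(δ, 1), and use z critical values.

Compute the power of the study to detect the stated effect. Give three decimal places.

Power ≈ 0.130

Noncentrality parameter: δ = d·√n = 0.30 × √16 = 1.2000
Two-sided α = 0.02 → critical value z_{0.01} = 2.326.
Power = Φ(δ − 2.326) + Φ(−δ − 2.326) = Φ(-1.126) + Φ(-3.526) = 0.1300 + 0.0002 = 0.1302.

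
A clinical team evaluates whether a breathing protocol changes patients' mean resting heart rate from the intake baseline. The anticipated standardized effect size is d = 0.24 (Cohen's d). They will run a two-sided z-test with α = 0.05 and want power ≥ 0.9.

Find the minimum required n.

Set Φ(δ − 1.960) = 0.9; then δ − 1.960 = Φ⁻¹(0.9) = 1.282, giving δ = 3.242.
(Ignoring the negligible lower-tail rejection probability gives the usual closed-form inversion.)
δ = d·√n ⇒ n = (δ/d)² = (3.242 / 0.24)² = 182.42.
Round up to the next whole unit.

n = 183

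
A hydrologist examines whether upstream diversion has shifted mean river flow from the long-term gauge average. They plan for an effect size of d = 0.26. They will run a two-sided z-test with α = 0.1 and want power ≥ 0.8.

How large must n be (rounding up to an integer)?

n = 92

Set Φ(δ − 1.645) = 0.8; then δ − 1.645 = Φ⁻¹(0.8) = 0.842, giving δ = 2.486.
(The Φ(−δ − z_{α/2}) term is vanishingly small for δ > 0 and is dropped in the standard sample-size formula.)
δ = d·√n ⇒ n = (δ/d)² = (2.486 / 0.26)² = 91.46.
Round up to the next whole unit.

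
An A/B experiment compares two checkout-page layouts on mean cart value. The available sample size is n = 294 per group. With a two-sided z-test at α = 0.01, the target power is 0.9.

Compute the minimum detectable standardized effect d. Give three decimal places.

Need Φ(δ − 2.576) = 0.9, so δ = 2.576 + 1.282 = 3.857.
(Lower-tail contribution to power is negligible for δ > 0.)
δ = d·√(n/2) ⇒ d = δ/√(n/2) = 3.857/√(294/2) = 0.3182.

d ≈ 0.318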